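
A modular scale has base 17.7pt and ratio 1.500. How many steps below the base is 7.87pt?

1.500ⁿ = 17.7 / 7.87 = 2.2490
n = ln(2.2490) / ln(1.500) = 0.8105 / 0.4055 ≈ 2.00

2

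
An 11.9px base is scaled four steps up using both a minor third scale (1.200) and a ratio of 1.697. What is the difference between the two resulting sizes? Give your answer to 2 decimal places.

Minor third: 11.9 × 1.200⁴ = 24.6758px
At 1.697: 11.9 × 1.697⁴ = 98.6903px
Difference: 98.6903 − 24.6758 = 74.0145px

74.01px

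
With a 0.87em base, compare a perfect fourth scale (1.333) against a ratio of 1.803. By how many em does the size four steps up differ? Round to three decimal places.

6.447em

Perfect fourth: 0.87 × 1.333⁴ = 2.74688em
At 1.803: 0.87 × 1.803⁴ = 9.19395em
Difference: 9.19395 − 2.74688 = 6.44707em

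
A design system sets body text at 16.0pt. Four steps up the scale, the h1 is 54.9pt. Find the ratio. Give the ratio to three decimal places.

1.361

The ratio satisfies 16.0 × r⁴ = 54.9, so r = (54.9 / 16.0)^(1/4).
r = 3.4312^(1/4) ≈ 1.3610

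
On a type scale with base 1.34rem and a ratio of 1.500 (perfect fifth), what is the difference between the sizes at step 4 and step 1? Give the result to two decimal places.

Step 1: 1.34 × 1.500 = 2.0100rem
Step 4: 1.34 × 1.500⁴ = 6.7838rem
Difference: 6.7838 − 2.0100 = 4.7738rem

4.77rem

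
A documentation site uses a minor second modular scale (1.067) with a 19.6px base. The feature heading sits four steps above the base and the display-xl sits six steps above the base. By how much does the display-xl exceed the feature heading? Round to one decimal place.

3.5px

Step 4: 19.6 × 1.067⁴ = 25.405px
Step 6: 19.6 × 1.067⁶ = 28.923px
Difference: 28.923 − 25.405 = 3.518px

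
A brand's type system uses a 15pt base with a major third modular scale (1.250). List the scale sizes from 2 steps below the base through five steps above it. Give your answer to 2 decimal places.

Step -2: 15.0 ÷ 1.250² = 9.60
Step -1: 15.0 ÷ 1.250 = 12.00
Step 0: 15pt
Step 1: 15.0 × 1.250 = 18.75
Step 2: 15.0 × 1.250² = 23.44
Step 3: 15.0 × 1.250³ = 29.30
Step 4: 15.0 × 1.250⁴ = 36.62
Step 5: 15.0 × 1.250⁵ = 45.78

9.60pt, 12.00pt, 15.00pt, 18.75pt, 23.44pt, 29.30pt, 36.62pt, 45.78pt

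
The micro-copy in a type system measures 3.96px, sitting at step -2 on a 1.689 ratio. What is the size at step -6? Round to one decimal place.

0.5px

3.96 ÷ 1.689⁴ = 3.96 ÷ 8.13802 ≈ 0.487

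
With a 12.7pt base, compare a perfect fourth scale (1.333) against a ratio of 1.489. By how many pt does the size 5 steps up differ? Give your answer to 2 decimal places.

39.51pt

Perfect fourth: 12.7 × 1.333⁵ = 53.4508pt
At 1.489: 12.7 × 1.489⁵ = 92.9560pt
Difference: 92.9560 − 53.4508 = 39.5052pt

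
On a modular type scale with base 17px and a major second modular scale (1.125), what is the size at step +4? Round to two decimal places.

A modular type scale is a geometric sequence: sizeₙ = base × rⁿ.
17.0 × 1.125⁴ = 17.0 × 1.60181 ≈ 27.23

27.23px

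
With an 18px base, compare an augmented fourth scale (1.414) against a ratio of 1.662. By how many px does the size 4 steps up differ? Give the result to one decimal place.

65.4px

Augmented fourth: 18.0 × 1.414⁴ = 71.957px
At 1.662: 18.0 × 1.662⁴ = 137.340px
Difference: 137.340 − 71.957 = 65.383px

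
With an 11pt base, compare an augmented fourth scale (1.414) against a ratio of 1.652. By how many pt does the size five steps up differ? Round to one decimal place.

Augmented fourth: 11.0 × 1.414⁵ = 62.178pt
At 1.652: 11.0 × 1.652⁵ = 135.345pt
Difference: 135.345 − 62.178 = 73.167pt

73.2pt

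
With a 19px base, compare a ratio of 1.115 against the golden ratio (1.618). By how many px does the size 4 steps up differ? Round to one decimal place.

100.9px

At 1.115: 19.0 × 1.115⁴ = 29.367px
Golden ratio: 19.0 × 1.618⁴ = 130.217px
Difference: 130.217 − 29.367 = 100.850px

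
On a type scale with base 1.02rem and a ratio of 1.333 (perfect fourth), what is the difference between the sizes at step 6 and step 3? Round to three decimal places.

Step 3: 1.02 × 1.333³ = 2.41596rem
Step 6: 1.02 × 1.333⁶ = 5.72244rem
Difference: 5.72244 − 2.41596 = 3.30648rem

3.306rem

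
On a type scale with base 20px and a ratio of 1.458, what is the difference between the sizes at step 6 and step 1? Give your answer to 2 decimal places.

Step 1: 20.0 × 1.458 = 29.1600px
Step 6: 20.0 × 1.458⁶ = 192.1211px
Difference: 192.1211 − 29.1600 = 162.9611px

162.96px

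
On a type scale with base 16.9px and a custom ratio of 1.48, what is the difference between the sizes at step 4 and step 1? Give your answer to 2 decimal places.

Step 1: 16.9 × 1.48 = 25.0120px
Step 4: 16.9 × 1.48⁴ = 81.0837px
Difference: 81.0837 − 25.0120 = 56.0717px

56.07px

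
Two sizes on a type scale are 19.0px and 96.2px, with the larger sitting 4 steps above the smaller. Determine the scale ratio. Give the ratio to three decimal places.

1.500

The ratio satisfies 19.0 × r⁴ = 96.2, so r = (96.2 / 19.0)^(1/4).
r = 5.0632^(1/4) ≈ 1.5000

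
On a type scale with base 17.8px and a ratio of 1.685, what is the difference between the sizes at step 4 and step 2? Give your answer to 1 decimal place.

Step 2: 17.8 × 1.685² = 50.538px
Step 4: 17.8 × 1.685⁴ = 143.489px
Difference: 143.489 − 50.538 = 92.951px

93.0px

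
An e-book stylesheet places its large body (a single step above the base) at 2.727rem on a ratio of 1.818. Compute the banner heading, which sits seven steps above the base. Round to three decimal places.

The gap is 7 − (1) = 6 steps, so the factor is 1.818^6.
2.727 × 1.818⁶ = 2.727 × 36.10466 ≈ 98.457

98.457rem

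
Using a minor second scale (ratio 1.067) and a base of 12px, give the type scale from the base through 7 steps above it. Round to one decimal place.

12.0px, 12.8px, 13.7px, 14.6px, 15.6px, 16.6px, 17.7px, 18.9px

Step 0: 12px
Step 1: 12.0 × 1.067 = 12.8
Step 2: 12.0 × 1.067² = 13.7
Step 3: 12.0 × 1.067³ = 14.6
Step 4: 12.0 × 1.067⁴ = 15.6
Step 5: 12.0 × 1.067⁵ = 16.6
Step 6: 12.0 × 1.067⁶ = 17.7
Step 7: 12.0 × 1.067⁷ = 18.9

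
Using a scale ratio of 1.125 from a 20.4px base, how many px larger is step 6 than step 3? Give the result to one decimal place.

12.3px

Step 3: 20.4 × 1.125³ = 29.046px
Step 6: 20.4 × 1.125⁶ = 41.357px
Difference: 41.357 − 29.046 = 12.311px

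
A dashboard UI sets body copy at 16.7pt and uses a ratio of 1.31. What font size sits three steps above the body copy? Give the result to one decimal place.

37.5pt

Every step multiplies by the scale ratio.
16.7 × 1.31³ = 16.7 × 2.24809 ≈ 37.54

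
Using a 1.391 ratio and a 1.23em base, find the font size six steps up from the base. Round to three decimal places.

Every step multiplies by the scale ratio.
1.23 × 1.391⁶ = 1.23 × 7.24374 ≈ 8.910

8.910em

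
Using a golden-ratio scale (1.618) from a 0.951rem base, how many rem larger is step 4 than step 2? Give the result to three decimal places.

Step 2: 0.951 × 1.618² = 2.48965rem
Step 4: 0.951 × 1.618⁴ = 6.51770rem
Difference: 6.51770 − 2.48965 = 4.02805rem

4.028rem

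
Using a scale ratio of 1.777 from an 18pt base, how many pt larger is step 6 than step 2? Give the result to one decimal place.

Step 2: 18.0 × 1.777² = 56.839pt
Step 6: 18.0 × 1.777⁶ = 566.757pt
Difference: 566.757 − 56.839 = 509.918pt

509.9pt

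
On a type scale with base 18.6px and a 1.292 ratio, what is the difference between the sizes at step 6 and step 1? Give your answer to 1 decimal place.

Step 1: 18.6 × 1.292 = 24.031px
Step 6: 18.6 × 1.292⁶ = 86.514px
Difference: 86.514 − 24.031 = 62.483px

62.5px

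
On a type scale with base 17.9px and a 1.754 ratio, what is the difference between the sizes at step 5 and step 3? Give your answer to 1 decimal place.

200.6px

Step 3: 17.9 × 1.754³ = 96.592px
Step 5: 17.9 × 1.754⁵ = 297.167px
Difference: 297.167 − 96.592 = 200.575px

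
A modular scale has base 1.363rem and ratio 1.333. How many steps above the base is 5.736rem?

1.333ⁿ = 5.736 / 1.363 = 4.2084
n = ln(4.2084) / ln(1.333) = 1.4371 / 0.2874 ≈ 5.00

5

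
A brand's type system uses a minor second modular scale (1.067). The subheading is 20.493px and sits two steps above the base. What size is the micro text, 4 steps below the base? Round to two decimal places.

13.89px

20.493 ÷ 1.067⁶ = 20.493 ÷ 1.47566 ≈ 13.887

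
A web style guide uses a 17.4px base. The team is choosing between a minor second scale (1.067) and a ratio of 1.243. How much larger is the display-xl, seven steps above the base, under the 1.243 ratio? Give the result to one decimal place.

Minor second: 17.4 × 1.067⁷ = 27.397px
At 1.243: 17.4 × 1.243⁷ = 79.771px
Difference: 79.771 − 27.397 = 52.374px

52.4px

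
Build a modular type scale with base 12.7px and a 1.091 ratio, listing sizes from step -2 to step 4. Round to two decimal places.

10.67px, 11.64px, 12.70px, 13.86px, 15.12px, 16.49px, 17.99px

Step -2: 12.7 ÷ 1.091² = 10.67
Step -1: 12.7 ÷ 1.091 = 11.64
Step 0: 12.7px
Step 1: 12.7 × 1.091 = 13.86
Step 2: 12.7 × 1.091² = 15.12
Step 3: 12.7 × 1.091³ = 16.49
Step 4: 12.7 × 1.091⁴ = 17.99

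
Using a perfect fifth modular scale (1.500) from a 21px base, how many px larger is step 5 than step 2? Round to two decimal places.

Step 2: 21.0 × 1.500² = 47.2500px
Step 5: 21.0 × 1.500⁵ = 159.4688px
Difference: 159.4688 − 47.2500 = 112.2188px

112.22px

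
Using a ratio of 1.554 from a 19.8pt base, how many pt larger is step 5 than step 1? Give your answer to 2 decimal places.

148.67pt

Step 1: 19.8 × 1.554 = 30.7692pt
Step 5: 19.8 × 1.554⁵ = 179.4404pt
Difference: 179.4404 − 30.7692 = 148.6712pt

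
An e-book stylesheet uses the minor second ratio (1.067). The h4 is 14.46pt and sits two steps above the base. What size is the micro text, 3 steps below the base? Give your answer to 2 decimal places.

10.46pt

Moving from step +2 to step -3 is 5 steps down, so divide by r⁵.
14.46 ÷ 1.067⁵ = 14.46 ÷ 1.38300 ≈ 10.456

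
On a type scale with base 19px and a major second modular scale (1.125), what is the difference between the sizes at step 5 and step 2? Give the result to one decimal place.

Step 2: 19.0 × 1.125² = 24.047px
Step 5: 19.0 × 1.125⁵ = 34.239px
Difference: 34.239 − 24.047 = 10.192px

10.2px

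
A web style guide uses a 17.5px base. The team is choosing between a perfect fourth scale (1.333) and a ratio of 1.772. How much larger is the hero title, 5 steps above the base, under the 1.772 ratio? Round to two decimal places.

232.09px

Perfect fourth: 17.5 × 1.333⁵ = 73.6527px
At 1.772: 17.5 × 1.772⁵ = 305.7431px
Difference: 305.7431 − 73.6527 = 232.0904px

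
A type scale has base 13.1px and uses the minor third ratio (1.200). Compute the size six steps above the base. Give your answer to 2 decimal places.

A modular type scale is a geometric sequence: sizeₙ = base × rⁿ.
13.1 × 1.200⁶ = 13.1 × 2.98598 ≈ 39.12

39.12px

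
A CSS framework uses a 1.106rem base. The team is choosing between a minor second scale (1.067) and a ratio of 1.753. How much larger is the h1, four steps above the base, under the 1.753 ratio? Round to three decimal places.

Minor second: 1.106 × 1.067⁴ = 1.43355rem
At 1.753: 1.106 × 1.753⁴ = 10.44438rem
Difference: 10.44438 − 1.43355 = 9.01083rem

9.011rem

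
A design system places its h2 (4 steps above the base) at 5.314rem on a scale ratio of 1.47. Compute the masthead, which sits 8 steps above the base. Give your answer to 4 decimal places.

5.314 × 1.47⁴ = 5.314 × 4.66949 ≈ 24.8137

24.8137rem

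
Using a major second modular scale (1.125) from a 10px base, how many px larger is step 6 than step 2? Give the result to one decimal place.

7.6px

Step 2: 10.0 × 1.125² = 12.656px
Step 6: 10.0 × 1.125⁶ = 20.273px
Difference: 20.273 − 12.656 = 7.617px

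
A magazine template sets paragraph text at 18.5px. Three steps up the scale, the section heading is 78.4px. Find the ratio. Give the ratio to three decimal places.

1.618

r³ = 78.4 / 18.5, so r = (78.4/18.5)^(1/3).
r = 4.2378^(1/3) ≈ 1.6183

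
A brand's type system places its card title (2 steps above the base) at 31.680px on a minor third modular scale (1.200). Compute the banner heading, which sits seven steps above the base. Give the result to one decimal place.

78.8px

31.680 × 1.200⁵ = 31.680 × 2.48832 ≈ 78.830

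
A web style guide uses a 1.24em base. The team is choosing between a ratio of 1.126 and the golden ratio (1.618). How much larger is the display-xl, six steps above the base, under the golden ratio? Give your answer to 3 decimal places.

19.721em

At 1.126: 1.24 × 1.126⁶ = 2.52727em
Golden ratio: 1.24 × 1.618⁶ = 22.24809em
Difference: 22.24809 − 2.52727 = 19.72082em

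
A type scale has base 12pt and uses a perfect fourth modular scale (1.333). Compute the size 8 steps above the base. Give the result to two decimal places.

A modular type scale is a geometric sequence: sizeₙ = base × rⁿ.
12.0 × 1.333⁸ = 12.0 × 9.96876 ≈ 119.63

119.63pt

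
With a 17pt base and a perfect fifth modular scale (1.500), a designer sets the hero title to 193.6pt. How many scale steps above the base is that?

1.500ⁿ = 193.6 / 17 = 11.3882
n = ln(11.3882) / ln(1.500) = 2.4326 / 0.4055 ≈ 6.00

6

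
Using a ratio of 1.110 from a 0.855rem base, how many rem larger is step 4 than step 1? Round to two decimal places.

Step 1: 0.855 × 1.110 = 0.9491rem
Step 4: 0.855 × 1.110⁴ = 1.2980rem
Difference: 1.2980 − 0.9491 = 0.3489rem

0.35rem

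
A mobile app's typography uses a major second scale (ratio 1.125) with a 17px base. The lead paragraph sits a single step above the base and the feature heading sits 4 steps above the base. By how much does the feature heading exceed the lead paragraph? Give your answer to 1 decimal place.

8.1px

Step 1: 17.0 × 1.125 = 19.125px
Step 4: 17.0 × 1.125⁴ = 27.231px
Difference: 27.231 − 19.125 = 8.106px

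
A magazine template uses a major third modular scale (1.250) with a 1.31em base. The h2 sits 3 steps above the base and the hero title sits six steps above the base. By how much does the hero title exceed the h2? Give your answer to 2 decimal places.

Step 3: 1.31 × 1.250³ = 2.5586em
Step 6: 1.31 × 1.250⁶ = 4.9973em
Difference: 4.9973 − 2.5586 = 2.4387em

2.44em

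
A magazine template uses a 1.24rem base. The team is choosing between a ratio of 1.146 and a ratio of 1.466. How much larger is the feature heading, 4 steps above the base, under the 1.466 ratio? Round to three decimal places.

At 1.146: 1.24 × 1.146⁴ = 2.13875rem
At 1.466: 1.24 × 1.466⁴ = 5.72740rem
Difference: 5.72740 − 2.13875 = 3.58865rem

3.589rem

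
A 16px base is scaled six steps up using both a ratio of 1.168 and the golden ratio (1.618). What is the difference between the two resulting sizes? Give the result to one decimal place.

246.4px

At 1.168: 16.0 × 1.168⁶ = 40.623px
Golden ratio: 16.0 × 1.618⁶ = 287.072px
Difference: 287.072 − 40.623 = 246.449px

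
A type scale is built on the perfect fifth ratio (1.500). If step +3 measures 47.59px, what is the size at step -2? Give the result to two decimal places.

6.27px

47.59 ÷ 1.500⁵ = 47.59 ÷ 7.59375 ≈ 6.267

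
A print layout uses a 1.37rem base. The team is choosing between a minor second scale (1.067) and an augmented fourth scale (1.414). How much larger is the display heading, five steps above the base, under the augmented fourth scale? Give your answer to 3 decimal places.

5.849rem

Minor second: 1.37 × 1.067⁵ = 1.89471rem
Augmented fourth: 1.37 × 1.414⁵ = 7.74404rem
Difference: 7.74404 − 1.89471 = 5.84933rem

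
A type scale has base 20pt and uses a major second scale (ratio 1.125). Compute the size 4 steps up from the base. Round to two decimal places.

32.04pt

A modular type scale is a geometric sequence: sizeₙ = base × rⁿ.
20.0 × 1.125⁴ = 20.0 × 1.60181 ≈ 32.04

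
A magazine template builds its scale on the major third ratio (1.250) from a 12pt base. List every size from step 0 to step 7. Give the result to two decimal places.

Step 0: 12pt
Step 1: 12.0 × 1.250 = 15.00
Step 2: 12.0 × 1.250² = 18.75
Step 3: 12.0 × 1.250³ = 23.44
Step 4: 12.0 × 1.250⁴ = 29.30
Step 5: 12.0 × 1.250⁵ = 36.62
Step 6: 12.0 × 1.250⁶ = 45.78
Step 7: 12.0 × 1.250⁷ = 57.22

12.00pt, 15.00pt, 18.75pt, 23.44pt, 29.30pt, 36.62pt, 45.78pt, 57.22pt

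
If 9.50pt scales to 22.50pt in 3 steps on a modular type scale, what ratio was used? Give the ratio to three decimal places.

The ratio satisfies 9.50 × r³ = 22.50, so r = (22.50 / 9.50)^(1/3).
r = 2.3684^(1/3) ≈ 1.3330

1.333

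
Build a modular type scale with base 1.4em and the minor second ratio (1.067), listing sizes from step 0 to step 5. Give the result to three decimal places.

1.400em, 1.494em, 1.594em, 1.701em, 1.815em, 1.936em

Step 0: 1.4em
Step 1: 1.4 × 1.067 = 1.494
Step 2: 1.4 × 1.067² = 1.594
Step 3: 1.4 × 1.067³ = 1.701
Step 4: 1.4 × 1.067⁴ = 1.815
Step 5: 1.4 × 1.067⁵ = 1.936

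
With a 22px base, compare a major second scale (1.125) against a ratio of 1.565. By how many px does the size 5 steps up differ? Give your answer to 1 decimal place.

166.9px

Major second: 22.0 × 1.125⁵ = 39.645px
At 1.565: 22.0 × 1.565⁵ = 206.535px
Difference: 206.535 − 39.645 = 166.890px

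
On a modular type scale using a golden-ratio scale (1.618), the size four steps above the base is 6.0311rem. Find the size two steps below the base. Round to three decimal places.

Moving from step +4 to step -2 is 6 steps down, so divide by r⁶.
6.0311 ÷ 1.618⁶ = 6.0311 ÷ 17.94201 ≈ 0.336

0.336rem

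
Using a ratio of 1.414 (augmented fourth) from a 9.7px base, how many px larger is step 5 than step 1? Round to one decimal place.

Step 1: 9.7 × 1.414 = 13.716px
Step 5: 9.7 × 1.414⁵ = 54.830px
Difference: 54.830 − 13.716 = 41.114px

41.1px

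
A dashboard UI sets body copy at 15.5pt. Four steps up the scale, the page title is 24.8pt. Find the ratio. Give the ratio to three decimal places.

1.125

r⁴ = 24.8 / 15.5, so r = (24.8/15.5)^(1/4).
r = 1.6000^(1/4) ≈ 1.1247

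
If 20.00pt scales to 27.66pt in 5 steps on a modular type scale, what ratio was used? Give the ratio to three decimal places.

The ratio satisfies 20.00 × r⁵ = 27.66, so r = (27.66 / 20.00)^(1/5).
r = 1.3830^(1/5) ≈ 1.0670

1.067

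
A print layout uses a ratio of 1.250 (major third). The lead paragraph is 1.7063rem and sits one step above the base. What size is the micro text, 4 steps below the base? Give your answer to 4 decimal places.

Moving from step +1 to step -4 is 5 steps down, so divide by r⁵.
1.7063 ÷ 1.250⁵ = 1.7063 ÷ 3.05176 ≈ 0.5591

0.5591rem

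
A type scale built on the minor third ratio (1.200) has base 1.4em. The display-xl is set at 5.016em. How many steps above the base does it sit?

7

1.200ⁿ = 5.016 / 1.4 = 3.5829
n = ln(3.5829) / ln(1.200) = 1.2762 / 0.1823 ≈ 7.00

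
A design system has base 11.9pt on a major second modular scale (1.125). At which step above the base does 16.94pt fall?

3

1.125ⁿ = 16.94 / 11.9 = 1.4235
n = ln(1.4235) / ln(1.125) = 0.3531 / 0.1178 ≈ 3.00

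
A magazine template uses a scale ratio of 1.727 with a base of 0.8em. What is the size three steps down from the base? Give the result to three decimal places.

Every step multiplies by the scale ratio.
0.8 ÷ 1.727³ = 0.8 ÷ 5.15083 ≈ 0.155

0.155em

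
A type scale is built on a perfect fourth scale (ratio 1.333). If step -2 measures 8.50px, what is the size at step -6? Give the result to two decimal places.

Moving from step -2 to step -6 is 4 steps down, so divide by r⁴.
8.50 ÷ 1.333⁴ = 8.50 ÷ 3.15733 ≈ 2.692

2.69px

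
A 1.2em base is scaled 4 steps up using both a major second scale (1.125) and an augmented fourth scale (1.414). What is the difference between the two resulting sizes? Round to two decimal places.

Major second: 1.2 × 1.125⁴ = 1.9222em
Augmented fourth: 1.2 × 1.414⁴ = 4.7971em
Difference: 4.7971 − 1.9222 = 2.8749em

2.87em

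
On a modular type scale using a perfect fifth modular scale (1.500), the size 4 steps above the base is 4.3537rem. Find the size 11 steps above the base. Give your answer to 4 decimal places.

Moving from step +4 to step +11 is 7 steps up, so multiply by r⁷.
4.3537 × 1.500⁷ = 4.3537 × 17.08594 ≈ 74.3870

74.3870rem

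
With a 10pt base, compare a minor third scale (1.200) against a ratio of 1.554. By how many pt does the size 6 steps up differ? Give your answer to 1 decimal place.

Minor third: 10.0 × 1.200⁶ = 29.860pt
At 1.554: 10.0 × 1.554⁶ = 140.834pt
Difference: 140.834 − 29.860 = 110.974pt

111.0pt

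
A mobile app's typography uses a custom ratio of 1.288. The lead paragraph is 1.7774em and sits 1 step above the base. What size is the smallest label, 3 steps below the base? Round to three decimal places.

0.646em

1.7774 ÷ 1.288⁴ = 1.7774 ÷ 2.75210 ≈ 0.646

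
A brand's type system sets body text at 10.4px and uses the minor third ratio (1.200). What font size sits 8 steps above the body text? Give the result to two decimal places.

A modular type scale is a geometric sequence: sizeₙ = base × rⁿ.
10.4 × 1.200⁸ = 10.4 × 4.29982 ≈ 44.72

44.72px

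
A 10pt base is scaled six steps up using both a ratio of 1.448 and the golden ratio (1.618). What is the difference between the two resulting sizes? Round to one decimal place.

87.2pt

At 1.448: 10.0 × 1.448⁶ = 92.175pt
Golden ratio: 10.0 × 1.618⁶ = 179.420pt
Difference: 179.420 − 92.175 = 87.245pt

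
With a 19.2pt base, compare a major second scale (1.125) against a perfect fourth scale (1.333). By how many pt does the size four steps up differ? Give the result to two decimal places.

29.87pt

Major second: 19.2 × 1.125⁴ = 30.7547pt
Perfect fourth: 19.2 × 1.333⁴ = 60.6208pt
Difference: 60.6208 − 30.7547 = 29.8661pt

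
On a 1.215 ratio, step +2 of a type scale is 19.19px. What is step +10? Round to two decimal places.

19.19 × 1.215⁸ = 19.19 × 4.74909 ≈ 91.135

91.14px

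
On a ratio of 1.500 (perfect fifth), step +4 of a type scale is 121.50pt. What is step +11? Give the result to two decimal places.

Moving from step +4 to step +11 is 7 steps up, so multiply by r⁷.
121.50 × 1.500⁷ = 121.50 × 17.08594 ≈ 2075.941

2075.94pt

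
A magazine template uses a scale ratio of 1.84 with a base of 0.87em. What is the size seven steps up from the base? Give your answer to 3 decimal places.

0.87 × 1.84⁷ = 0.87 × 71.40436 ≈ 62.122

62.122em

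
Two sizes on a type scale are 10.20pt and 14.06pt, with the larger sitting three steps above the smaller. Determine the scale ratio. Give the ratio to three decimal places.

1.113

The ratio satisfies 10.20 × r³ = 14.06, so r = (14.06 / 10.20)^(1/3).
r = 1.3784^(1/3) ≈ 1.1129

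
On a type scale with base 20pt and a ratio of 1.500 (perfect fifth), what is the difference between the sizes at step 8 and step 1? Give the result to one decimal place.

482.6pt

Step 1: 20.0 × 1.500 = 30.000pt
Step 8: 20.0 × 1.500⁸ = 512.578pt
Difference: 512.578 − 30.000 = 482.578pt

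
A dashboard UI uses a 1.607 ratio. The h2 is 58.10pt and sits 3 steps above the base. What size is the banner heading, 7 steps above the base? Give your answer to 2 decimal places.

Moving from step +3 to step +7 is 4 steps up, so multiply by r⁴.
58.10 × 1.607⁴ = 58.10 × 6.66904 ≈ 387.471

387.47pt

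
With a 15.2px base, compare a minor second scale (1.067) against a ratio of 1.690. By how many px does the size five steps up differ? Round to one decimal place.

Minor second: 15.2 × 1.067⁵ = 21.022px
At 1.690: 15.2 × 1.690⁵ = 209.545px
Difference: 209.545 − 21.022 = 188.523px

188.5px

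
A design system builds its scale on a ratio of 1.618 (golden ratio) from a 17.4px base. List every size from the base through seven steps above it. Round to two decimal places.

Step 0: 17.4px
Step 1: 17.4 × 1.618 = 28.15
Step 2: 17.4 × 1.618² = 45.55
Step 3: 17.4 × 1.618³ = 73.70
Step 4: 17.4 × 1.618⁴ = 119.25
Step 5: 17.4 × 1.618⁵ = 192.95
Step 6: 17.4 × 1.618⁶ = 312.19
Step 7: 17.4 × 1.618⁷ = 505.13

17.40px, 28.15px, 45.55px, 73.70px, 119.25px, 192.95px, 312.19px, 505.13px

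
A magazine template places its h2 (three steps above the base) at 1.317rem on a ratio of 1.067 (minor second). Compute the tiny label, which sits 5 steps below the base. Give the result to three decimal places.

1.317 ÷ 1.067⁸ = 1.317 ÷ 1.68002 ≈ 0.784

0.784rem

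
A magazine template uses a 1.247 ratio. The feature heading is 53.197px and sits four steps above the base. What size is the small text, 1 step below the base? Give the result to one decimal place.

17.6px

Moving from step +4 to step -1 is 5 steps down, so divide by r⁵.
53.197 ÷ 1.247⁵ = 53.197 ÷ 3.01531 ≈ 17.642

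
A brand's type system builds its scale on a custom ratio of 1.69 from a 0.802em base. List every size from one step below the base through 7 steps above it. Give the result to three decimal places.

Step -1: 0.802 ÷ 1.69 = 0.475
Step 0: 0.802em
Step 1: 0.802 × 1.69 = 1.355
Step 2: 0.802 × 1.69² = 2.291
Step 3: 0.802 × 1.69³ = 3.871
Step 4: 0.802 × 1.69⁴ = 6.542
Step 5: 0.802 × 1.69⁵ = 11.056
Step 6: 0.802 × 1.69⁶ = 18.685
Step 7: 0.802 × 1.69⁷ = 31.578

0.475em, 0.802em, 1.355em, 2.291em, 3.871em, 6.542em, 11.056em, 18.685em, 31.578em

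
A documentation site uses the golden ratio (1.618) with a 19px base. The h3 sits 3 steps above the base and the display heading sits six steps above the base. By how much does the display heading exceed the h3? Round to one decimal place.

260.4px

Step 3: 19.0 × 1.618³ = 80.480px
Step 6: 19.0 × 1.618⁶ = 340.898px
Difference: 340.898 − 80.480 = 260.418px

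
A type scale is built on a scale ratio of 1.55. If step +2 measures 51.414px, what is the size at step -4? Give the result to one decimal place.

51.414 ÷ 1.55⁶ = 51.414 ÷ 13.86725 ≈ 3.708

3.7px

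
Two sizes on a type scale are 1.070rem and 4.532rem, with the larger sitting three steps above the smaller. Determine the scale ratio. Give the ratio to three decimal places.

The ratio satisfies 1.070 × r³ = 4.532, so r = (4.532 / 1.070)^(1/3).
r = 4.2355^(1/3) ≈ 1.6180

1.618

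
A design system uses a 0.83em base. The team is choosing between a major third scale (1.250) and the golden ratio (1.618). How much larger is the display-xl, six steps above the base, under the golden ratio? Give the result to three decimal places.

11.726em

Major third: 0.83 × 1.250⁶ = 3.16620em
Golden ratio: 0.83 × 1.618⁶ = 14.89187em
Difference: 14.89187 − 3.16620 = 11.72567em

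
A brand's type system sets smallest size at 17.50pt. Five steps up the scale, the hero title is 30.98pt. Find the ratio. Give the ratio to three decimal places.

r⁵ = 30.98 / 17.50, so r = (30.98/17.50)^(1/5).
r = 1.7703^(1/5) ≈ 1.1210

1.121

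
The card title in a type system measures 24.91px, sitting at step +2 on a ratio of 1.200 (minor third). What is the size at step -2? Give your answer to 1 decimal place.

12.0px

The gap is -2 − (2) = -4 steps, so the factor is 1.200^-4.
24.91 ÷ 1.200⁴ = 24.91 ÷ 2.07360 ≈ 12.013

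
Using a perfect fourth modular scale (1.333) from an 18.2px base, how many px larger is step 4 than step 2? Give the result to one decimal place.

25.1px

Step 2: 18.2 × 1.333² = 32.339px
Step 4: 18.2 × 1.333⁴ = 57.463px
Difference: 57.463 − 32.339 = 25.124px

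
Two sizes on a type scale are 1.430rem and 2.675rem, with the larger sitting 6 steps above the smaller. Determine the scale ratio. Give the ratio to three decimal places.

The ratio satisfies 1.430 × r⁶ = 2.675, so r = (2.675 / 1.430)^(1/6).
r = 1.8706^(1/6) ≈ 1.1100

1.110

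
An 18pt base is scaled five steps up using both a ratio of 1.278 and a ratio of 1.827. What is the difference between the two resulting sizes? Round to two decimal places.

At 1.278: 18.0 × 1.278⁵ = 61.3659pt
At 1.827: 18.0 × 1.827⁵ = 366.4082pt
Difference: 366.4082 − 61.3659 = 305.0423pt

305.04pt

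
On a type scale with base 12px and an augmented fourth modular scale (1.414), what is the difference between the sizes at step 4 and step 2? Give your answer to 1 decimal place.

24.0px

Step 2: 12.0 × 1.414² = 23.993px
Step 4: 12.0 × 1.414⁴ = 47.971px
Difference: 47.971 − 23.993 = 23.978px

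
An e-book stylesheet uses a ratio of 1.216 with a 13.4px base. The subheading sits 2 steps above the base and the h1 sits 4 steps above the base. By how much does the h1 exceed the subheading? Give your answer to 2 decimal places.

Step 2: 13.4 × 1.216² = 19.8140px
Step 4: 13.4 × 1.216⁴ = 29.2981px
Difference: 29.2981 − 19.8140 = 9.4841px

9.48px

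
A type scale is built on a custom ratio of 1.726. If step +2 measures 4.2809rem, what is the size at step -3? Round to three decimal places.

Moving from step +2 to step -3 is 5 steps down, so divide by r⁵.
4.2809 ÷ 1.726⁵ = 4.2809 ÷ 15.31807 ≈ 0.279

0.279rem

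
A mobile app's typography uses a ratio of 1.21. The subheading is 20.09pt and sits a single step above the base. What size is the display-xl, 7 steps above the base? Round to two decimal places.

Moving from step +1 to step +7 is 6 steps up, so multiply by r⁶.
20.09 × 1.21⁶ = 20.09 × 3.13843 ≈ 63.051

63.05pt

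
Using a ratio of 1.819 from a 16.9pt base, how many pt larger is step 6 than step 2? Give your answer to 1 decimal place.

Step 2: 16.9 × 1.819² = 55.918pt
Step 6: 16.9 × 1.819⁶ = 612.185pt
Difference: 612.185 − 55.918 = 556.267pt

556.3pt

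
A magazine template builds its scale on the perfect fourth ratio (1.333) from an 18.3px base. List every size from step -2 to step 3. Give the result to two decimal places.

10.30px, 13.73px, 18.30px, 24.39px, 32.52px, 43.35px

Step -2: 18.3 ÷ 1.333² = 10.30
Step -1: 18.3 ÷ 1.333 = 13.73
Step 0: 18.3px
Step 1: 18.3 × 1.333 = 24.39
Step 2: 18.3 × 1.333² = 32.52
Step 3: 18.3 × 1.333³ = 43.35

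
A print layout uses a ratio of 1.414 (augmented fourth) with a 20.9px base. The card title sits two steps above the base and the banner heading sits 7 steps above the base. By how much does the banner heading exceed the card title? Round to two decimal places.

194.42px

Step 2: 20.9 × 1.414² = 41.7874px
Step 7: 20.9 × 1.414⁷ = 236.2067px
Difference: 236.2067 − 41.7874 = 194.4193px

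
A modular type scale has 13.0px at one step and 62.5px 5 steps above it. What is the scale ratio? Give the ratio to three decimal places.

1.369

r⁵ = 62.5 / 13.0, so r = (62.5/13.0)^(1/5).
r = 4.8077^(1/5) ≈ 1.3689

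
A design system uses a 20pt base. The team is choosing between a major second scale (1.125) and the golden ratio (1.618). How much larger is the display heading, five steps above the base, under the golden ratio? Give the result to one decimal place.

185.7pt

Major second: 20.0 × 1.125⁵ = 36.041pt
Golden ratio: 20.0 × 1.618⁵ = 221.780pt
Difference: 221.780 − 36.041 = 185.739pt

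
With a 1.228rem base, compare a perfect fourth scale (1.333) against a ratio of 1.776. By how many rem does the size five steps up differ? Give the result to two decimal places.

16.53rem

Perfect fourth: 1.228 × 1.333⁵ = 5.1683rem
At 1.776: 1.228 × 1.776⁵ = 21.6977rem
Difference: 21.6977 − 5.1683 = 16.5294rem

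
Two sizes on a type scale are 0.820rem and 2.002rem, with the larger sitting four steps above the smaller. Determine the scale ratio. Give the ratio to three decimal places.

1.250

The ratio satisfies 0.820 × r⁴ = 2.002, so r = (2.002 / 0.820)^(1/4).
r = 2.4415^(1/4) ≈ 1.2500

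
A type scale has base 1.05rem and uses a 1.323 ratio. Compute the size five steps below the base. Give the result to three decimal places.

Each step on a modular scale multiplies by the ratio, so the size n steps from the base is base × ratioⁿ.
1.05 ÷ 1.323⁵ = 1.05 ÷ 4.05321 ≈ 0.259

0.259rem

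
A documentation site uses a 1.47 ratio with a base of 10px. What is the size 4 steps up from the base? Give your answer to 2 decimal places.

46.69px

10.0 × 1.47⁴ = 10.0 × 4.66949 ≈ 46.69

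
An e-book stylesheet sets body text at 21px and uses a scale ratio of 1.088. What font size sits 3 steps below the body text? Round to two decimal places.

Each step on a modular scale multiplies by the ratio, so the size n steps from the base is base × ratioⁿ.
21.0 ÷ 1.088³ = 21.0 ÷ 1.28791 ≈ 16.31

16.31px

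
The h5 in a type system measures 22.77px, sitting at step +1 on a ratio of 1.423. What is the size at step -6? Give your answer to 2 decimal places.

22.77 ÷ 1.423⁷ = 22.77 ÷ 11.81502 ≈ 1.927

1.93px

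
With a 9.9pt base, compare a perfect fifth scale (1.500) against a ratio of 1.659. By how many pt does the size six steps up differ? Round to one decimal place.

93.6pt

Perfect fifth: 9.9 × 1.500⁶ = 112.767pt
At 1.659: 9.9 × 1.659⁶ = 206.402pt
Difference: 206.402 − 112.767 = 93.635pt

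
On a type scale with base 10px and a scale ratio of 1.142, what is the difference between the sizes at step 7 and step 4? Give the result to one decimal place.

Step 4: 10.0 × 1.142⁴ = 17.008px
Step 7: 10.0 × 1.142⁷ = 25.332px
Difference: 25.332 − 17.008 = 8.324px

8.3px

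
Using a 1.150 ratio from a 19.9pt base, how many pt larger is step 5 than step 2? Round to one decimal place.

13.7pt

Step 2: 19.9 × 1.150² = 26.318pt
Step 5: 19.9 × 1.150⁵ = 40.026pt
Difference: 40.026 − 26.318 = 13.708pt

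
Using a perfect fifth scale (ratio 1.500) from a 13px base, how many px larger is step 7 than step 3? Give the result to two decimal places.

Step 3: 13.0 × 1.500³ = 43.8750px
Step 7: 13.0 × 1.500⁷ = 222.1172px
Difference: 222.1172 − 43.8750 = 178.2422px

178.24px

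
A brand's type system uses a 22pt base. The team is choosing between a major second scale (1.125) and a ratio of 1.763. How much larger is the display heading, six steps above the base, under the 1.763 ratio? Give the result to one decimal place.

Major second: 22.0 × 1.125⁶ = 44.600pt
At 1.763: 22.0 × 1.763⁶ = 660.597pt
Difference: 660.597 − 44.600 = 615.997pt

616.0pt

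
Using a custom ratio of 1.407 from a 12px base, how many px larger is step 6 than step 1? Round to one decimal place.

Step 1: 12.0 × 1.407 = 16.884px
Step 6: 12.0 × 1.407⁶ = 93.099px
Difference: 93.099 − 16.884 = 76.215px

76.2px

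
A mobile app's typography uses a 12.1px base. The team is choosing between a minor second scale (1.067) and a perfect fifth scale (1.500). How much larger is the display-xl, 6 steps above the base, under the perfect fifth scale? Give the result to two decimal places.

Minor second: 12.1 × 1.067⁶ = 17.8555px
Perfect fifth: 12.1 × 1.500⁶ = 137.8266px
Difference: 137.8266 − 17.8555 = 119.9711px

119.97px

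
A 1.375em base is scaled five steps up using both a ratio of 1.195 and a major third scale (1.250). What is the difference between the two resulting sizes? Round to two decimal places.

At 1.195: 1.375 × 1.195⁵ = 3.3508em
Major third: 1.375 × 1.250⁵ = 4.1962em
Difference: 4.1962 − 3.3508 = 0.8454em

0.85em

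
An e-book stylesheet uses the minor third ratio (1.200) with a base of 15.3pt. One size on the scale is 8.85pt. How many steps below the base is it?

3

1.200ⁿ = 15.3 / 8.85 = 1.7288
n = ln(1.7288) / ln(1.200) = 0.5474 / 0.1823 ≈ 3.00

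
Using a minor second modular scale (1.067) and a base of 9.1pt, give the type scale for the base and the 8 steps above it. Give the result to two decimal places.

9.10pt, 9.71pt, 10.36pt, 11.05pt, 11.80pt, 12.59pt, 13.43pt, 14.33pt, 15.29pt

Step 0: 9.1pt
Step 1: 9.1 × 1.067 = 9.71
Step 2: 9.1 × 1.067² = 10.36
Step 3: 9.1 × 1.067³ = 11.05
Step 4: 9.1 × 1.067⁴ = 11.80
Step 5: 9.1 × 1.067⁵ = 12.59
Step 6: 9.1 × 1.067⁶ = 13.43
Step 7: 9.1 × 1.067⁷ = 14.33
Step 8: 9.1 × 1.067⁸ = 15.29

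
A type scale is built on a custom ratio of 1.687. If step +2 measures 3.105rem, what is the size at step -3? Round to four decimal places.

0.2272rem

3.105 ÷ 1.687⁵ = 3.105 ÷ 13.66392 ≈ 0.2272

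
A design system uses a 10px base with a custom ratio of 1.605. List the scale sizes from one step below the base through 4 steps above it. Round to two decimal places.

6.23px, 10.00px, 16.05px, 25.76px, 41.35px, 66.36px

Step -1: 10.0 ÷ 1.605 = 6.23
Step 0: 10px
Step 1: 10.0 × 1.605 = 16.05
Step 2: 10.0 × 1.605² = 25.76
Step 3: 10.0 × 1.605³ = 41.35
Step 4: 10.0 × 1.605⁴ = 66.36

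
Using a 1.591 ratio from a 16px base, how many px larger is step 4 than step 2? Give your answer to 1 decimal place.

62.0px

Step 2: 16.0 × 1.591² = 40.500px
Step 4: 16.0 × 1.591⁴ = 102.518px
Difference: 102.518 − 40.500 = 62.018px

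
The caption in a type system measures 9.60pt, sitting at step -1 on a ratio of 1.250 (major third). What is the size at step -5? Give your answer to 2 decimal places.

3.93pt

9.60 ÷ 1.250⁴ = 9.60 ÷ 2.44141 ≈ 3.932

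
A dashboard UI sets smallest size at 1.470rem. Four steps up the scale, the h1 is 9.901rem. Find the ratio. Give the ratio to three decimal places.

1.611

r⁴ = 9.901 / 1.470, so r = (9.901/1.470)^(1/4).
r = 6.7354^(1/4) ≈ 1.6110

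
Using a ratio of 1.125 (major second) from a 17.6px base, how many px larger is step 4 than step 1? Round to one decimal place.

8.4px

Step 1: 17.6 × 1.125 = 19.800px
Step 4: 17.6 × 1.125⁴ = 28.192px
Difference: 28.192 − 19.800 = 8.392px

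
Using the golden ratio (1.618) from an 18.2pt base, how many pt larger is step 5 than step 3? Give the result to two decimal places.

124.73pt

Step 3: 18.2 × 1.618³ = 77.0916pt
Step 5: 18.2 × 1.618⁵ = 201.8199pt
Difference: 201.8199 − 77.0916 = 124.7283pt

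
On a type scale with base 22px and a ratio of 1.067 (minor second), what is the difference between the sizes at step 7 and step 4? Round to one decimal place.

Step 4: 22.0 × 1.067⁴ = 28.515px
Step 7: 22.0 × 1.067⁷ = 34.640px
Difference: 34.640 − 28.515 = 6.125px

6.1px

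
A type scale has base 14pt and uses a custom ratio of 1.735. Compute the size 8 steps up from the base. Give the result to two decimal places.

14.0 × 1.735⁸ = 14.0 × 82.10996 ≈ 1149.54

1149.54pt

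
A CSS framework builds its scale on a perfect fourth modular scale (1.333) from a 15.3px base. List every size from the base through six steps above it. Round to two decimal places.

Step 0: 15.3px
Step 1: 15.3 × 1.333 = 20.39
Step 2: 15.3 × 1.333² = 27.19
Step 3: 15.3 × 1.333³ = 36.24
Step 4: 15.3 × 1.333⁴ = 48.31
Step 5: 15.3 × 1.333⁵ = 64.39
Step 6: 15.3 × 1.333⁶ = 85.84

15.30px, 20.39px, 27.19px, 36.24px, 48.31px, 64.39px, 85.84px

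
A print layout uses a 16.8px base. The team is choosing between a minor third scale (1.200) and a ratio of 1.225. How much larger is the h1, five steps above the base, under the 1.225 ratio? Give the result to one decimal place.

4.5px

Minor third: 16.8 × 1.200⁵ = 41.804px
At 1.225: 16.8 × 1.225⁵ = 46.344px
Difference: 46.344 − 41.804 = 4.540px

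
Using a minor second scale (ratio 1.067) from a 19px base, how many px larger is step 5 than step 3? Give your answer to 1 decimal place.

3.2px

Step 3: 19.0 × 1.067³ = 23.081px
Step 5: 19.0 × 1.067⁵ = 26.277px
Difference: 26.277 − 23.081 = 3.196px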